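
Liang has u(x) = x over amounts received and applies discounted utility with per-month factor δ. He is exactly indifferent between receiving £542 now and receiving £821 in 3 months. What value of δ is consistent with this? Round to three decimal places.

δ ≈ 0.871

Equating discounted utilities: u(542) = δ^3·u(821) ⇒ δ^3 = u(542)/u(821).
With u(x) = x: δ^3 = 542/821 = 0.66017.
Hence δ = (0.66017)^(1/3) = 0.87073.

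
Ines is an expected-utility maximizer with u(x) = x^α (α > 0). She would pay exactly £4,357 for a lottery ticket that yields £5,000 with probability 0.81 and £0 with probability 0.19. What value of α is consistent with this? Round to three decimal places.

α ≈ 1.531

Since u(0) = 0, the lottery's EU is 0.81·5000^α.
Setting u(4357) equal to that: 4357^α = 0.81·5000^α ⇒ (4357/5000)^α = 0.81.
Take logs: α = ln 0.81 / ln(4357/5000) ≈ 1.53080.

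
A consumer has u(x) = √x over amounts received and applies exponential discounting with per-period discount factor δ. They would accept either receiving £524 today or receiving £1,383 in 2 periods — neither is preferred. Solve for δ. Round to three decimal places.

Equating discounted utilities: u(524) = δ^2·u(1383) ⇒ δ^2 = u(524)/u(1383).
With u(x) = √x: δ^2 = √524/√1383 = √(524/1383) = 0.61554.
So δ = 0.61554^(1/2) ≈ 0.785.

δ ≈ 0.785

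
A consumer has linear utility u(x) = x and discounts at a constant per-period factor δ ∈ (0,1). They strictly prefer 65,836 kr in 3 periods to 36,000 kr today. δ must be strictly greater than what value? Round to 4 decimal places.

The preference means 36000 < δ^3·65836.
Dividing by 65836: δ^3 > 0.54681. Both sides are positive, so the cube root keeps the direction.
δ > (36000/65836)^(1/3) ≈ 0.8177.

δ > 0.8177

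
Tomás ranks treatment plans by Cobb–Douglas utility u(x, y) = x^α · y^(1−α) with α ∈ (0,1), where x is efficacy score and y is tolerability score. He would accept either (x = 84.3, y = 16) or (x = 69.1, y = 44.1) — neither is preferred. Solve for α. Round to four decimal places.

α ≈ 0.8360

The Cobb–Douglas utilities coincide, so 84.3^α·16^(1−α) = 69.1^α·44.1^(1−α).
(84.3/69.1)^α = (44.1/16)^(1−α); take logs: α·ln(84.3/69.1) = (1−α)·ln(44.1/16), i.e. α·0.1988271 = (1−α)·1.0138711.
Thus α·(1.2126982) = 1.0138711, so α = 1.0138711/1.2126982 ≈ 0.8360.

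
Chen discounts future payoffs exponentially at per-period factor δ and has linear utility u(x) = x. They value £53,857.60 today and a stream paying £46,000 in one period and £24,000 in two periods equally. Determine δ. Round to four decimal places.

The stream is worth 46000δ + 24000δ² today, so 46000δ + 24000δ² = 53857.60.
So 24000δ² + 46000δ − 53857.60 = 0.
The positive root is δ = [−46000 + √(46000² + 4·24000·53857.60)] / (2·24000) = (−46000 + 85360.000)/48000 ≈ 0.8200.

δ ≈ 0.8200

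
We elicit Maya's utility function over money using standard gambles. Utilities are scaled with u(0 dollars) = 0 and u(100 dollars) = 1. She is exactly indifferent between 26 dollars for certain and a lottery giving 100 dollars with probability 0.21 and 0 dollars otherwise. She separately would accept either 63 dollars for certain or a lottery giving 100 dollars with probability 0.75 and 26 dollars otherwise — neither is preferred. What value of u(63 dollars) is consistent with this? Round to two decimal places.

0.80

The first gamble pins u(26 dollars): it must equal 0.21·1 + 0.79·0 = 0.21.
Then u(63 dollars) = 0.75·u(100 dollars) + 0.25·u(26 dollars) = 0.75·1.00 + 0.25·0.21 = 0.8025.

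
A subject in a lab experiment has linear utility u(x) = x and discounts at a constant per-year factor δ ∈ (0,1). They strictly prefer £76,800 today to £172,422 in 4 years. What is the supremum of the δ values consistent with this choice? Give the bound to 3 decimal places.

The preference means 76800 > δ^4·172422.
Dividing by 172422: δ^4 < 0.44542. Both sides are positive, so the 4th root keeps the direction.
δ < 0.44542^(1/4) = 0.817.

δ < 0.817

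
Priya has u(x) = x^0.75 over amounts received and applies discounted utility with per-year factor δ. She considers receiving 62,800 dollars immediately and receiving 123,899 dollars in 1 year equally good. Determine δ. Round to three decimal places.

Equating discounted utilities: u(62800) = δ·u(123899) ⇒ δ = u(62800)/u(123899).
With u(x) = x^0.75: δ = 62800^0.75/123899^0.75 = (62800/123899)^0.75 = 0.60072.

δ ≈ 0.601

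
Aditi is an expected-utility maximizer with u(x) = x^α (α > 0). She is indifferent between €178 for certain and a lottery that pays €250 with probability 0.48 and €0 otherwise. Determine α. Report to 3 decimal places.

EU(lottery) = 0.48·250^α + 0.52·0 = 0.48·250^α.
Equating: 178^α = 0.48·250^α, i.e. 0.7120^α = 0.48.
α = ln(0.48) / ln(178/250) = -0.733969/-0.339677 ≈ 2.161.

α ≈ 2.161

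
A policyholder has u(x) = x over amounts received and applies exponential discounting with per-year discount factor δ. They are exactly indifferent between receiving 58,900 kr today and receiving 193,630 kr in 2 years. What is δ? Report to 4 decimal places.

δ ≈ 0.5515

Equating discounted utilities: u(58900) = δ^2·u(193630) ⇒ δ^2 = u(58900)/u(193630).
With u(x) = x: δ^2 = 58900/193630 = 0.30419.
Taking the square root: δ = 0.30419^(1/2) ≈ 0.5515.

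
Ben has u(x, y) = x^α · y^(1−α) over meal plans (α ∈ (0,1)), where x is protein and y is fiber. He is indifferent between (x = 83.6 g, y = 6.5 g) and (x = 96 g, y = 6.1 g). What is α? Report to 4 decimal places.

The Cobb–Douglas utilities coincide, so 83.6^α·6.5^(1−α) = 96^α·6.1^(1−α).
Taking logs: α·ln 83.6 + (1−α)·ln 6.5 = α·ln 96 + (1−α)·ln 6.1, i.e. α·-0.1383047 = (1−α)·-0.0635134.
Thus α·(-0.2018181) = -0.0635134, so α = -0.0635134/-0.2018181 ≈ 0.3147.

α ≈ 0.3147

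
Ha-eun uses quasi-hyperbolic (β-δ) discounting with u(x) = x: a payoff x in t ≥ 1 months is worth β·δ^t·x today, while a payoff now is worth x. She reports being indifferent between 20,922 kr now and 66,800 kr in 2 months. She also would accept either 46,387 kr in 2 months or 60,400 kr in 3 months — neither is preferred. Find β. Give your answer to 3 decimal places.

The second indifference involves only future payoffs, so β cancels: β·δ^2·46387 = β·δ^3·60400, giving δ = 46387/60400 = 0.76800.
Now use the now-vs-future pair: 20922 = β·δ^2·66800 gives β = 20922/(0.58982·66800) ≈ 0.531.

β ≈ 0.531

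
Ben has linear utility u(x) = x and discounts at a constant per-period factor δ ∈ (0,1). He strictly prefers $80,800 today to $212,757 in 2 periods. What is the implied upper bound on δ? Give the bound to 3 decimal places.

Comparing present values: 80800 > δ^2·212757.
Dividing by 212757: δ^2 < 0.37978. Both sides are positive, so the square root keeps the direction.
δ < 0.37978^(1/2) = 0.616.

δ < 0.616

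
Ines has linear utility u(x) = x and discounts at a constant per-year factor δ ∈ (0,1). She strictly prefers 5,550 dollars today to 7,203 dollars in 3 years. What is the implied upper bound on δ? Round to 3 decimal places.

δ < 0.917

The preference means 5550 > δ^3·7203.
Dividing by 7203: δ^3 < 0.77051. Both sides are positive, so the cube root keeps the direction.
δ < 0.77051^(1/3) = 0.917.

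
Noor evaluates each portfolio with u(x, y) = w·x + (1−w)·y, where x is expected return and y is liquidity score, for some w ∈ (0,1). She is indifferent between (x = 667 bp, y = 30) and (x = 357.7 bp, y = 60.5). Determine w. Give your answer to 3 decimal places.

w = 0.090

u(667,30) = u(357.7,60.5) means w·667 + (1−w)·30 = w·357.7 + (1−w)·60.5.
Collecting terms: w·309.3 = (1−w)·30.5.
The marginal rate of substitution is 30.5/309.3, so w = 30.5/(309.3+30.5) = 0.090.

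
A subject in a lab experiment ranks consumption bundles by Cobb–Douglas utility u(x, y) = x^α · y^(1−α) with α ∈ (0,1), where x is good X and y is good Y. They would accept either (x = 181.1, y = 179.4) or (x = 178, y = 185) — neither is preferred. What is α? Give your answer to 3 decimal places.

α ≈ 0.640

Indifference: 181.1^α · 179.4^(1−α) = 178^α · 185^(1−α).
Taking logs: α·ln 181.1 + (1−α)·ln 179.4 = α·ln 178 + (1−α)·ln 185, i.e. α·0.017266 = (1−α)·0.030738.
So α/(1−α) = (0.030738)/(0.017266) = 1.780262, and α = 1.780262/2.780262 ≈ 0.640.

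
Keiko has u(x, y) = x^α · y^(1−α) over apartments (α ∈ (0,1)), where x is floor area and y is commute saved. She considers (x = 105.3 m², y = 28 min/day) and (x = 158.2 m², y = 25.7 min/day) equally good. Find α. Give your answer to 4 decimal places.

α ≈ 0.1739

Set the two utilities equal: 105.3^α·28^(1−α) = 158.2^α·25.7^(1−α).
(105.3/158.2)^α = (25.7/28)^(1−α); take logs: α·ln(105.3/158.2) = (1−α)·ln(25.7/28), i.e. α·-0.4070466 = (1−α)·-0.0857135.
So α/(1−α) = (-0.0857135)/(-0.4070466) = 0.2105742, and α = 0.2105742/1.2105742 ≈ 0.1739.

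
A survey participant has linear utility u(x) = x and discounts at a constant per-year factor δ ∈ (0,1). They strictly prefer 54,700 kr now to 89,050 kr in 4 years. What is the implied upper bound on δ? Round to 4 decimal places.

δ < 0.8853

The preference means 54700 > δ^4·89050.
So δ^4 < 54700/89050 = 0.61426; taking the 4th root of both positive sides preserves the inequality.
δ < 0.61426^(1/4) = 0.8853.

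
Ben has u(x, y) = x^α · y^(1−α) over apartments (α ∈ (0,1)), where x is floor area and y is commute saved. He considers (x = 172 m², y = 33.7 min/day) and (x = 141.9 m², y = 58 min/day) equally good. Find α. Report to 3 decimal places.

α ≈ 0.738

Set the two utilities equal: 172^α·33.7^(1−α) = 141.9^α·58^(1−α).
(172/141.9)^α = (58/33.7)^(1−α); take logs: α·ln(172/141.9) = (1−α)·ln(58/33.7), i.e. α·0.192372 = (1−α)·0.542945.
With A = 0.192372 and B = 0.542945: α·A = (1−α)·B, so α = B/(A+B) = 0.542945/0.735317 ≈ 0.738.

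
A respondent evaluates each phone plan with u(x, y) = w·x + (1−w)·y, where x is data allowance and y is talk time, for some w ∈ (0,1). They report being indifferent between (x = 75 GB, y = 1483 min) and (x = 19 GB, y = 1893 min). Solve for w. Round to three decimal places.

w = 0.880

u(75,1483) = u(19,1893) means w·75 + (1−w)·1483 = w·19 + (1−w)·1893.
w·(75−19) = (1−w)·(1893−1483), i.e. w·56 = (1−w)·410.
Hence w = 410/(56+410) = 410/466 = 0.880.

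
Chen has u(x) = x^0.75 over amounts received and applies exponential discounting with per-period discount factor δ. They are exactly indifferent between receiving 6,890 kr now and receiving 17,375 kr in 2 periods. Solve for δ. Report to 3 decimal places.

δ ≈ 0.707

Equating discounted utilities: u(6890) = δ^2·u(17375) ⇒ δ^2 = u(6890)/u(17375).
Since u(x) = x^0.75, δ^2 = (6890/17375)^0.75 = 0.39655^0.75 = 0.49971.
Taking the square root: δ = 0.49971^(1/2) ≈ 0.707.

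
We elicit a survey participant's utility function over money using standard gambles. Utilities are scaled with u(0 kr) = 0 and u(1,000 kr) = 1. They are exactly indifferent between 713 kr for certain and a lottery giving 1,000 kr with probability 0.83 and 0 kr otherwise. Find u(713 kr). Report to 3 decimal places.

The indifference gives u(713 kr) = 0.83·u(1,000 kr) + 0.17·u(0 kr) = 0.83·1 + 0.17·0 = 0.83.

0.830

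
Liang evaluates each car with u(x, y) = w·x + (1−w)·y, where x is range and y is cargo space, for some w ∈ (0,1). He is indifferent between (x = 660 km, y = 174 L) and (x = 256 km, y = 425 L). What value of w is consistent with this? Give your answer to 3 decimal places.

Indifference: w·660 + (1−w)·174 = w·256 + (1−w)·425.
Rearranging, 404·w − 251·(1−w) = 0.
The marginal rate of substitution is 251/404, so w = 251/(404+251) = 0.383.

w = 0.383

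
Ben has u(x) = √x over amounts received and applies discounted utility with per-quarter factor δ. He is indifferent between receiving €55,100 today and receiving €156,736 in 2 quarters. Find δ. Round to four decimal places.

Indifference means u(55100) = δ^2 · u(156736), so δ^2 = u(55100)/u(156736).
Since u(x) = √x, δ^2 = √(55100/156736) = 0.59291.
So δ = 0.59291^(1/2) ≈ 0.7700.

δ ≈ 0.7700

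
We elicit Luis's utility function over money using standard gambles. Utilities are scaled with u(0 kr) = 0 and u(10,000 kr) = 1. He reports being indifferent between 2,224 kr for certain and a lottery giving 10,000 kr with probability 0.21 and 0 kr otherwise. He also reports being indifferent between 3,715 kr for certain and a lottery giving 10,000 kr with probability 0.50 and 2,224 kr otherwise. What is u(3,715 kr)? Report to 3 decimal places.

From the first indifference, u(2,224 kr) = 0.21·u(10,000 kr) + 0.79·u(0 kr) = 0.21·1 + 0.79·0 = 0.21.
Then u(3,715 kr) = 0.50·u(10,000 kr) + 0.50·u(2,224 kr) = 0.50·1.00 + 0.50·0.21 = 0.6050.

0.605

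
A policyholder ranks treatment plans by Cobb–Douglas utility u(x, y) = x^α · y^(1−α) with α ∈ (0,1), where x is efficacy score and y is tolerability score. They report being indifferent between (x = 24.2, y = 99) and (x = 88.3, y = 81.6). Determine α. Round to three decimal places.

The Cobb–Douglas utilities coincide, so 24.2^α·99^(1−α) = 88.3^α·81.6^(1−α).
Taking logs: α·ln 24.2 + (1−α)·ln 99 = α·ln 88.3 + (1−α)·ln 81.6, i.e. α·-1.294387 = (1−α)·-0.193291.
So α/(1−α) = (-0.193291)/(-1.294387) = 0.149330, and α = 0.149330/1.149330 ≈ 0.130.

α ≈ 0.130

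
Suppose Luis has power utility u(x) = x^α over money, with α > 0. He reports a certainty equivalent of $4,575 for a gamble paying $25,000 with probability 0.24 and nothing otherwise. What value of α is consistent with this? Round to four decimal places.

The lottery's expected utility is 0.24·u(25000) + 0.76·u(0) = 0.24·25000^α (since u(0) = 0 for α > 0).
Setting u(4575) equal to that: 4575^α = 0.24·25000^α ⇒ (4575/25000)^α = 0.24.
Taking logs: α·ln(4575/25000) = ln(0.24), so α = -1.4271164 / -1.6982691 ≈ 0.8403.

α ≈ 0.8403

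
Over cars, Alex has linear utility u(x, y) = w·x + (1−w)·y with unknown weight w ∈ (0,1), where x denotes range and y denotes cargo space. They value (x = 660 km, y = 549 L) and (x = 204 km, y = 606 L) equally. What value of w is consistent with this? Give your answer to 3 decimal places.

Indifference: w·660 + (1−w)·549 = w·204 + (1−w)·606.
w·(660−204) = (1−w)·(606−549), i.e. w·456 = (1−w)·57.
The marginal rate of substitution is 57/456, so w = 57/(456+57) = 0.111.

w = 0.111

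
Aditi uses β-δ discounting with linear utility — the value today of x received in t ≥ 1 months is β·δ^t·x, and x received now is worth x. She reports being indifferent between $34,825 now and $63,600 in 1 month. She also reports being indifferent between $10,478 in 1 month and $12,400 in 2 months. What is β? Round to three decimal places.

Both payoffs in the second observation are in the future, so β drops out: δ^1·10478 = δ^2·12400 ⇒ δ = 10478/12400 = 0.84500.
Substituting δ into 34825 = β·δ·63600: β = 34825/(53742.000) ≈ 0.648.

β ≈ 0.648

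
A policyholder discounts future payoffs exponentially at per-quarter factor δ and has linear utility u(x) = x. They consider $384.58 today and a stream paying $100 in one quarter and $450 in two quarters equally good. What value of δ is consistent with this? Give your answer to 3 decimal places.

Present value of the stream is 100·δ + 450·δ². Indifference gives 100δ + 450δ² = 384.58.
That is, 450δ² + 100δ − 384.58 = 0, a quadratic in δ.
The positive root is δ = [−100 + √(100² + 4·450·384.58)] / (2·450) = (−100 + 838.000)/900 ≈ 0.820.

δ ≈ 0.820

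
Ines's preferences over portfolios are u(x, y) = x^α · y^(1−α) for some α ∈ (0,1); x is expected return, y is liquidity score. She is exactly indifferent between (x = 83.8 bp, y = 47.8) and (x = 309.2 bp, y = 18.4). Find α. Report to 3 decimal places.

α ≈ 0.422

Set the two utilities equal: 83.8^α·47.8^(1−α) = 309.2^α·18.4^(1−α).
Rearrange to (83.8/309.2)^α = (18.4/47.8)^(1−α) and take logs: α·-1.305555 = (1−α)·-0.954675.
So α/(1−α) = (-0.954675)/(-1.305555) = 0.731241, and α = 0.731241/1.731241 ≈ 0.422.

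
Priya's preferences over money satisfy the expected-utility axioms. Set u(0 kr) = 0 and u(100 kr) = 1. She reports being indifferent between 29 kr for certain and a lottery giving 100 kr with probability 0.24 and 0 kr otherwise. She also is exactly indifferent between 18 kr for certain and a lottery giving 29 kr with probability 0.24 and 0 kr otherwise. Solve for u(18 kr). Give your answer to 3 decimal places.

From the first indifference, u(29 kr) = 0.24·u(100 kr) + 0.76·u(0 kr) = 0.24·1 + 0.76·0 = 0.24.
Then u(18 kr) = 0.24·u(29 kr) + 0.76·u(0 kr) = 0.24·0.24 + 0.76·0.00 = 0.0576.

0.058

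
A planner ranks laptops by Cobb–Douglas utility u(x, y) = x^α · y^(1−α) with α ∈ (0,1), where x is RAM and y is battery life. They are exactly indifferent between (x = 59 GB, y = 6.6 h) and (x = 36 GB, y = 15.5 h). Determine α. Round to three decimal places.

The Cobb–Douglas utilities coincide, so 59^α·6.6^(1−α) = 36^α·15.5^(1−α).
(59/36)^α = (15.5/6.6)^(1−α); take logs: α·ln(59/36) = (1−α)·ln(15.5/6.6), i.e. α·0.494019 = (1−α)·0.853770.
So α/(1−α) = (0.853770)/(0.494019) = 1.728213, and α = 1.728213/2.728213 ≈ 0.633.

α ≈ 0.633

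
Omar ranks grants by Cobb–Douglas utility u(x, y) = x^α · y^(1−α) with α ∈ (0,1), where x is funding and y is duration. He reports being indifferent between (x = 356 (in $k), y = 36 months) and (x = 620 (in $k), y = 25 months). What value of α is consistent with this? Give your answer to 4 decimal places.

α ≈ 0.3966

Indifference: 356^α · 36^(1−α) = 620^α · 25^(1−α).
Taking logs: α·ln 356 + (1−α)·ln 36 = α·ln 620 + (1−α)·ln 25, i.e. α·-0.5547887 = (1−α)·-0.3646431.
With A = -0.5547887 and B = -0.3646431: α·A = (1−α)·B, so α = B/(A+B) = -0.3646431/-0.9194318 ≈ 0.3966.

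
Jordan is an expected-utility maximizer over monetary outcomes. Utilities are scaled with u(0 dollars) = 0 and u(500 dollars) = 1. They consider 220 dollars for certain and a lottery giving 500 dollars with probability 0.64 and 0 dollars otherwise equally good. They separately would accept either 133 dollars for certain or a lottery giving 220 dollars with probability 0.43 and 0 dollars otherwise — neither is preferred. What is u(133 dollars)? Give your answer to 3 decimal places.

First, u(220 dollars) = 0.64·u(500 dollars) + 0.36·u(0 dollars) = 0.64.
Then u(133 dollars) = 0.43·u(220 dollars) + 0.57·u(0 dollars) = 0.43·0.64 + 0.57·0.00 = 0.2752.

0.275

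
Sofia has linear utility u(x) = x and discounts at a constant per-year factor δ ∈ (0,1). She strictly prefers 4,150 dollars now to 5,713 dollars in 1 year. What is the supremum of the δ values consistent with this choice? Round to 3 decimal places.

Comparing present values: 4150 > δ·5713.
Dividing through by 5713 gives δ < 0.72641.

δ < 0.726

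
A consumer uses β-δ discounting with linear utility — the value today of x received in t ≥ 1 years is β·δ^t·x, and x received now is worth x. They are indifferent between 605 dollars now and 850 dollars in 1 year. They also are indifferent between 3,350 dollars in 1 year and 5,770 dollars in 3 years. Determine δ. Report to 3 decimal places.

δ ≈ 0.762

The second indifference involves only future payoffs, so β cancels: β·δ^1·3350 = β·δ^3·5770, giving δ^2 = 3350/5770 = 0.58059, so δ = 0.76196.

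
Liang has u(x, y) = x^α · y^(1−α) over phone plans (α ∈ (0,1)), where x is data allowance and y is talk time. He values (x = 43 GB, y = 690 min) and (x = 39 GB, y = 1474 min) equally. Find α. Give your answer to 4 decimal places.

The Cobb–Douglas utilities coincide, so 43^α·690^(1−α) = 39^α·1474^(1−α).
Rearrange to (43/39)^α = (1474/690)^(1−α) and take logs: α·0.0976385 = (1−α)·0.7590435.
Thus α·(0.8566820) = 0.7590435, so α = 0.7590435/0.8566820 ≈ 0.8860.

α ≈ 0.8860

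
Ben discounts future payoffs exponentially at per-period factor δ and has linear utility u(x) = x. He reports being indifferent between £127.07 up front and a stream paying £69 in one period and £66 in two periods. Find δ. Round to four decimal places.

Equating present values: 127.07 = 69δ + 66δ².
So 66δ² + 69δ − 127.07 = 0.
The positive root is δ = [−69 + √(69² + 4·66·127.07)] / (2·66) = (−69 + 195.723)/132 ≈ 0.9600.

δ ≈ 0.9600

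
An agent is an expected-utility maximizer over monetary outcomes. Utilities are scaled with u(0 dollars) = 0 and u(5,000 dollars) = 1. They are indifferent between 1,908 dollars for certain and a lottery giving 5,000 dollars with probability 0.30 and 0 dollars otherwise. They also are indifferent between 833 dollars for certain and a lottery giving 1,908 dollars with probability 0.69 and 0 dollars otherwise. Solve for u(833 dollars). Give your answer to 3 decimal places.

The first gamble pins u(1,908 dollars): it must equal 0.30·1 + 0.70·0 = 0.30.
Chaining: u(833 dollars) = 0.69·0.30 + 0.31·0.00 = 0.2070.

0.207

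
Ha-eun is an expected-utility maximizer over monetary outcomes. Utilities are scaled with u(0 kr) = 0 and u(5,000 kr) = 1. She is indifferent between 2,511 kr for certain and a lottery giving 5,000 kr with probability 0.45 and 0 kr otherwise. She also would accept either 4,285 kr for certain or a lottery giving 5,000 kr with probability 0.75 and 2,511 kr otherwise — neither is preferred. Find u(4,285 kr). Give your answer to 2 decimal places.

First, u(2,511 kr) = 0.45·u(5,000 kr) + 0.55·u(0 kr) = 0.45.
Chaining: u(4,285 kr) = 0.75·1.00 + 0.25·0.45 = 0.8625.

0.86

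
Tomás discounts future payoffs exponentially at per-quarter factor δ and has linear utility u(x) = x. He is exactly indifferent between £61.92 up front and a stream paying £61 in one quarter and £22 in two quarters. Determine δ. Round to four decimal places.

δ ≈ 0.7900

The stream is worth 61δ + 22δ² today, so 61δ + 22δ² = 61.92.
Rearranged: 22δ² + 61δ − 61.92 = 0.
δ = (−61 + √(61² + 4·22·61.92)) / (2·22) = (−61 + √9169.96) / 44 ≈ 0.7900.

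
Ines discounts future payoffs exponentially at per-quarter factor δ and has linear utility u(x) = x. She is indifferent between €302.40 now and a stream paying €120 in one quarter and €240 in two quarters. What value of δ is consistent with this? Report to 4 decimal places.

Equating present values: 302.40 = 120δ + 240δ².
Rearranged: 240δ² + 120δ − 302.40 = 0.
δ = (−120 + √(120² + 4·240·302.40)) / (2·240) = (−120 + √304704.00) / 480 ≈ 0.9000.

δ ≈ 0.9000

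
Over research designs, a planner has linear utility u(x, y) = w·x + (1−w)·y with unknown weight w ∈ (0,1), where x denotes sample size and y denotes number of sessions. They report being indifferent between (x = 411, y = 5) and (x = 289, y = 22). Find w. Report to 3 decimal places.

u(411,5) = u(289,22) means w·411 + (1−w)·5 = w·289 + (1−w)·22.
w·(411−289) = (1−w)·(22−5), i.e. w·122 = (1−w)·17.
So w/(1−w) = 17/122 = 0.1393, giving w = 17/(122+17) = 0.122.

w = 0.122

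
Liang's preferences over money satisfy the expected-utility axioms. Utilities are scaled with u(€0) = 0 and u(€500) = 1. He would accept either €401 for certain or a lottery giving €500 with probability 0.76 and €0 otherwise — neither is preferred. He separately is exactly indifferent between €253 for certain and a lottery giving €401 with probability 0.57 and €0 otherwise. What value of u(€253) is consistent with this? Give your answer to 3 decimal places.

First, u(€401) = 0.76·u(€500) + 0.24·u(€0) = 0.76.
Chaining: u(€253) = 0.57·0.76 + 0.43·0.00 = 0.4332.

0.433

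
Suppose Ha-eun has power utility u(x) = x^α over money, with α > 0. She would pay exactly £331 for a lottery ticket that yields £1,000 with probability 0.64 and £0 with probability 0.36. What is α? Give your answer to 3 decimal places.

α ≈ 0.404

Since u(0) = 0, the lottery's EU is 0.64·1000^α.
Setting u(331) equal to that: 331^α = 0.64·1000^α ⇒ (331/1000)^α = 0.64.
Take logs: α = ln 0.64 / ln(331/1000) ≈ 0.40365.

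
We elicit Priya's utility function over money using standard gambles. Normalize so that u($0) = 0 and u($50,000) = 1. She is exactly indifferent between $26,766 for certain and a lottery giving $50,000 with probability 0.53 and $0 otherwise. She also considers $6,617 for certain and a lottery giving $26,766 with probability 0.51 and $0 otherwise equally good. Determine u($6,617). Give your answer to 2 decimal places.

First, u($26,766) = 0.53·u($50,000) + 0.47·u($0) = 0.53.
The second indifference gives u($6,617) = 0.51·u($26,766) + 0.49·u($0) = 0.51·0.53 + 0.49·0.00 = 0.2703.

0.27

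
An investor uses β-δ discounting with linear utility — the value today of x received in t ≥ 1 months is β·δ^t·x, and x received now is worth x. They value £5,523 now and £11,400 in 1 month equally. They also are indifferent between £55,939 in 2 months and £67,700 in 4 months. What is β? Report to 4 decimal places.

β ≈ 0.5330

Both payoffs in the second observation are in the future, so β drops out: δ^2·55939 = δ^4·67700 ⇒ δ^2 = 55939/67700 = 0.82628, so δ = 0.90900.
Now use the now-vs-future pair: 5523 = β·δ·11400 gives β = 5523/(0.90900·11400) ≈ 0.5330.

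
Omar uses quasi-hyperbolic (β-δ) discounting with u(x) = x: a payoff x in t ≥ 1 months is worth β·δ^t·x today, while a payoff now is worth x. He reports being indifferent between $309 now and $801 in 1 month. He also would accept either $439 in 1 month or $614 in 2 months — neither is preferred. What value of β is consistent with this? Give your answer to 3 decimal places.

Both payoffs in the second observation are in the future, so β drops out: δ^1·439 = δ^2·614 ⇒ δ = 439/614 = 0.71498.
Substituting δ into 309 = β·δ·801: β = 309/(572.702) ≈ 0.540.

β ≈ 0.540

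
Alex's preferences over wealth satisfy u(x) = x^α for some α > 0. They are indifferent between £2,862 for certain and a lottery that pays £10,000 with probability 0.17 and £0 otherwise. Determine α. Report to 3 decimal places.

EU(lottery) = 0.17·10000^α + 0.83·0 = 0.17·10000^α.
Setting u(2862) equal to that: 2862^α = 0.17·10000^α ⇒ (2862/10000)^α = 0.17.
Take logs: α = ln 0.17 / ln(2862/10000) ≈ 1.41636.

α ≈ 1.416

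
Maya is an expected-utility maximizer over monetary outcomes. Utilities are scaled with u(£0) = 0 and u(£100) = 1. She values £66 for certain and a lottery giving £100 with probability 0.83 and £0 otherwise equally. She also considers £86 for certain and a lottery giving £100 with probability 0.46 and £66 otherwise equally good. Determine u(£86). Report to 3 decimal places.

First, u(£66) = 0.83·u(£100) + 0.17·u(£0) = 0.83.
Then u(£86) = 0.46·u(£100) + 0.54·u(£66) = 0.46·1.00 + 0.54·0.83 = 0.9082.

0.908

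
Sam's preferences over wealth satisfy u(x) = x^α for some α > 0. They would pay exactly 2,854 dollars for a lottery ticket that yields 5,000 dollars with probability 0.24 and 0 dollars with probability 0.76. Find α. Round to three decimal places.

The lottery's expected utility is 0.24·u(5000) + 0.76·u(0) = 0.24·5000^α (since u(0) = 0 for α > 0).
Indifference: 2854^α = 0.24·5000^α, so (2854/5000)^α = 0.24.
Taking logs: α·ln(2854/5000) = ln(0.24), so α = -1.427116 / -0.560716 ≈ 2.545.

α ≈ 2.545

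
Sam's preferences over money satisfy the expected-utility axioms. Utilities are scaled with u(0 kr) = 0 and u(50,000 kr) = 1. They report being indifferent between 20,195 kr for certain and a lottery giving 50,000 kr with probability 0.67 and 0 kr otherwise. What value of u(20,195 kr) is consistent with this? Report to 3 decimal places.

By the standard-gamble method, u(20,195 kr) is just the indifference probability on the best outcome: 0.67.

0.670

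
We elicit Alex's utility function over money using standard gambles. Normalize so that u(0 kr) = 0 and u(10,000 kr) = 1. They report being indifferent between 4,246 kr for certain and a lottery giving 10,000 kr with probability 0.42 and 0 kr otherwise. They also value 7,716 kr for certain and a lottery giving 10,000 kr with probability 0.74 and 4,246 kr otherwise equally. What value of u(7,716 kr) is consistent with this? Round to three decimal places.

From the first indifference, u(4,246 kr) = 0.42·u(10,000 kr) + 0.58·u(0 kr) = 0.42·1 + 0.58·0 = 0.42.
Then u(7,716 kr) = 0.74·u(10,000 kr) + 0.26·u(4,246 kr) = 0.74·1.00 + 0.26·0.42 = 0.8492.

0.849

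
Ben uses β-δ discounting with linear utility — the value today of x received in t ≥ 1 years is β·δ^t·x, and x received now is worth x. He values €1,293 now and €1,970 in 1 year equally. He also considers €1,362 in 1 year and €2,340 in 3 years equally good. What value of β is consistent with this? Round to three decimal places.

β ≈ 0.860

From the later pair, β·δ^1·1362 = β·δ^3·2340; dividing through, δ^2 = 1362/2340 = 0.58205, so δ = 0.76292.
Now use the now-vs-future pair: 1293 = β·δ·1970 gives β = 1293/(0.76292·1970) ≈ 0.860.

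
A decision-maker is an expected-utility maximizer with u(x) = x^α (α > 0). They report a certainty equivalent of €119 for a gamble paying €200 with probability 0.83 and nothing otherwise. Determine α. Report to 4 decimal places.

α ≈ 0.3589

The lottery's expected utility is 0.83·u(200) + 0.17·u(0) = 0.83·200^α (since u(0) = 0 for α > 0).
Setting u(119) equal to that: 119^α = 0.83·200^α ⇒ (119/200)^α = 0.83.
Take logs: α = ln 0.83 / ln(119/200) ≈ 0.358882.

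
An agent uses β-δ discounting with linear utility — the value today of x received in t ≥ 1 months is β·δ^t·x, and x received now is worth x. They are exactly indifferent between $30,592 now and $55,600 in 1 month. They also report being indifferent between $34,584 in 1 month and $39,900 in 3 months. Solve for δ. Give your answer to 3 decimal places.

δ ≈ 0.931

The second indifference involves only future payoffs, so β cancels: β·δ^1·34584 = β·δ^3·39900, giving δ^2 = 34584/39900 = 0.86677, so δ = 0.93100.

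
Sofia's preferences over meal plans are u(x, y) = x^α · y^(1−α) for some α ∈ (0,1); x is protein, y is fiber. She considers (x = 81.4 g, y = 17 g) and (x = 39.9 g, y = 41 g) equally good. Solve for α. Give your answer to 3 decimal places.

Indifference: 81.4^α · 17^(1−α) = 39.9^α · 41^(1−α).
Rearrange to (81.4/39.9)^α = (41/17)^(1−α) and take logs: α·0.712999 = (1−α)·0.880359.
With A = 0.712999 and B = 0.880359: α·A = (1−α)·B, so α = B/(A+B) = 0.880359/1.593358 ≈ 0.553.

α ≈ 0.553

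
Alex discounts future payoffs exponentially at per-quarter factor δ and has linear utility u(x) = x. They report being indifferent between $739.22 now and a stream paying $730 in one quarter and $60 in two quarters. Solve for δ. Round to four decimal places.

The stream is worth 730δ + 60δ² today, so 730δ + 60δ² = 739.22.
That is, 60δ² + 730δ − 739.22 = 0, a quadratic in δ.
δ = (−730 + √(730² + 4·60·739.22)) / (2·60) = (−730 + √710312.80) / 120 ≈ 0.9400.

δ ≈ 0.9400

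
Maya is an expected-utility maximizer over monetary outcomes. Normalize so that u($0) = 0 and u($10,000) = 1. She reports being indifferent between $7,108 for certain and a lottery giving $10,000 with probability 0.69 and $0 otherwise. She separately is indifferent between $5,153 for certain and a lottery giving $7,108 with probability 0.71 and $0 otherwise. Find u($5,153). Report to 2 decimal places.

The first gamble pins u($7,108): it must equal 0.69·1 + 0.31·0 = 0.69.
The second indifference gives u($5,153) = 0.71·u($7,108) + 0.29·u($0) = 0.71·0.69 + 0.29·0.00 = 0.4899.

0.49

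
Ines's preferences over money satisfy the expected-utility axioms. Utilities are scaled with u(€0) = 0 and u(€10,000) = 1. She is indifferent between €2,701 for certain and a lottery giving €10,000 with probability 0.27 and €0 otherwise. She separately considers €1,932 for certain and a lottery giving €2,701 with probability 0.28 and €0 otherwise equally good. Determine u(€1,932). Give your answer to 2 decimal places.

First, u(€2,701) = 0.27·u(€10,000) + 0.73·u(€0) = 0.27.
Then u(€1,932) = 0.28·u(€2,701) + 0.72·u(€0) = 0.28·0.27 + 0.72·0.00 = 0.0756.

0.08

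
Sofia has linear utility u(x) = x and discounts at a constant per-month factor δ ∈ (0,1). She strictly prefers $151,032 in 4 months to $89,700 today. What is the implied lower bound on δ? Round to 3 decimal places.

δ > 0.878

Under u(x) = x this choice says 89700 < δ^4·151032.
So δ^4 > 89700/151032 = 0.59391; taking the 4th root of both positive sides preserves the inequality.
δ > (89700/151032)^(1/4) ≈ 0.878.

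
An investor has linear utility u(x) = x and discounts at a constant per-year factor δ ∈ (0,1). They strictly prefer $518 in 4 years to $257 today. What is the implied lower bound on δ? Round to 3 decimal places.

Under u(x) = x this choice says 257 < δ^4·518.
Hence δ^4 > 257/518 = 0.49614, and x ↦ x^(1/4) is increasing on (0,∞).
δ > 0.49614^(1/4) = 0.839.

δ > 0.839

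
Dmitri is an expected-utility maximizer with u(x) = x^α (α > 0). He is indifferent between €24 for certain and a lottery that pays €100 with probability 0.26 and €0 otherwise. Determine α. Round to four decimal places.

EU(lottery) = 0.26·100^α + 0.74·0 = 0.26·100^α.
Setting u(24) equal to that: 24^α = 0.26·100^α ⇒ (24/100)^α = 0.26.
α = ln(0.26) / ln(24/100) = -1.3470736/-1.4271164 ≈ 0.9439.

α ≈ 0.9439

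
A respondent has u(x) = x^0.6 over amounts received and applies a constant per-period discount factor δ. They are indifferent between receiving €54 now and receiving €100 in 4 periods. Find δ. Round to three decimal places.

δ ≈ 0.912

Equating discounted utilities: u(54) = δ^4·u(100) ⇒ δ^4 = u(54)/u(100).
Since u(x) = x^0.6, δ^4 = (54/100)^0.6 = 0.54000^0.6 = 0.69093.
So δ = 0.69093^(1/4) ≈ 0.912.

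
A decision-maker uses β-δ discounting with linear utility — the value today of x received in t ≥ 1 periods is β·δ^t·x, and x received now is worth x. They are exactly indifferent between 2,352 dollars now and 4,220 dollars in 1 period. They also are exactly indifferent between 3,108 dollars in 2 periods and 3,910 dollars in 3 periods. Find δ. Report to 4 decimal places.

δ ≈ 0.7949

The second indifference involves only future payoffs, so β cancels: β·δ^2·3108 = β·δ^3·3910, giving δ = 3108/3910 = 0.79488.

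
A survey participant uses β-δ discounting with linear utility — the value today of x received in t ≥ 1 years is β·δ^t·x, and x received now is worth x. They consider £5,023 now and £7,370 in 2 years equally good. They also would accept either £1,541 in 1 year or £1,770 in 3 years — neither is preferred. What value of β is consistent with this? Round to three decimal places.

Both payoffs in the second observation are in the future, so β drops out: δ^1·1541 = δ^3·1770 ⇒ δ^2 = 1541/1770 = 0.87062, so δ = 0.93307.
Now use the now-vs-future pair: 5023 = β·δ^2·7370 gives β = 5023/(0.87062·7370) ≈ 0.783.

β ≈ 0.783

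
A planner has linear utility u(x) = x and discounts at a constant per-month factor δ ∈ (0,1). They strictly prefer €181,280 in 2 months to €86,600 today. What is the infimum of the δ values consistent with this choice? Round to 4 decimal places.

δ > 0.6912

Under u(x) = x this choice says 86600 < δ^2·181280.
Hence δ^2 > 86600/181280 = 0.47771, and x ↦ x^(1/2) is increasing on (0,∞).
δ > (86600/181280)^(1/2) ≈ 0.6912.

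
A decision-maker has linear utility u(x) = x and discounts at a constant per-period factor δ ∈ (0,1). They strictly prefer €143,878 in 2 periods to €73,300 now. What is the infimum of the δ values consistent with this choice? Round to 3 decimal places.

Under u(x) = x this choice says 73300 < δ^2·143878.
So δ^2 > 73300/143878 = 0.50946; taking the square root of both positive sides preserves the inequality.
δ > (73300/143878)^(1/2) ≈ 0.714.

δ > 0.714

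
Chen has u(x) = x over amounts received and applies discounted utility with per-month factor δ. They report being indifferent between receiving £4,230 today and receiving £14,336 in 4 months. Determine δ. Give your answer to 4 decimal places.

δ ≈ 0.7370

Equating discounted utilities: u(4230) = δ^4·u(14336) ⇒ δ^4 = u(4230)/u(14336).
With u(x) = x: δ^4 = 4230/14336 = 0.29506.
So δ = 0.29506^(1/4) ≈ 0.7370.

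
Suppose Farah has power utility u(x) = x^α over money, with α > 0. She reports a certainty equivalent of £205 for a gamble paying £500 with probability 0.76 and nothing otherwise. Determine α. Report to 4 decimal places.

The lottery's expected utility is 0.76·u(500) + 0.24·u(0) = 0.76·500^α (since u(0) = 0 for α > 0).
Setting u(205) equal to that: 205^α = 0.76·500^α ⇒ (205/500)^α = 0.76.
Taking logs: α·ln(205/500) = ln(0.76), so α = -0.2744368 / -0.8915981 ≈ 0.3078.

α ≈ 0.3078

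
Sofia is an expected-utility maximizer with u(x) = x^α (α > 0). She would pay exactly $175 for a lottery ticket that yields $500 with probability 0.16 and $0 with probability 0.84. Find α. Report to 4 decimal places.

Since u(0) = 0, the lottery's EU is 0.16·500^α.
Indifference: 175^α = 0.16·500^α, so (175/500)^α = 0.16.
α = ln(0.16) / ln(175/500) = -1.8325815/-1.0498221 ≈ 1.7456.

α ≈ 1.7456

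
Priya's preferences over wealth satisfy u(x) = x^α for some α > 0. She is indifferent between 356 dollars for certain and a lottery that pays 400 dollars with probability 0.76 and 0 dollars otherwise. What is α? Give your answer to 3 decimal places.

α ≈ 2.355

EU(lottery) = 0.76·400^α + 0.24·0 = 0.76·400^α.
Equating: 356^α = 0.76·400^α, i.e. 0.8900^α = 0.76.
Take logs: α = ln 0.76 / ln(356/400) ≈ 2.35500.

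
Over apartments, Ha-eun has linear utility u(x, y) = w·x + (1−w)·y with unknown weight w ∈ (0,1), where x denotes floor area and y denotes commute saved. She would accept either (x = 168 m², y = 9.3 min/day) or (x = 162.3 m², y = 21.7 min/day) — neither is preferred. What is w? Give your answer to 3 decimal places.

w = 0.685

u(168,9.3) = u(162.3,21.7) means w·168 + (1−w)·9.3 = w·162.3 + (1−w)·21.7.
w·(168−162.3) = (1−w)·(21.7−9.3), i.e. w·5.7 = (1−w)·12.4.
The marginal rate of substitution is 12.4/5.7, so w = 12.4/(5.7+12.4) = 0.685.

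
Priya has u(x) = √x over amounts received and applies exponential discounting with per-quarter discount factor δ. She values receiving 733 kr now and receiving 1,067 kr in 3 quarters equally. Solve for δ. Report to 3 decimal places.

δ ≈ 0.939

The payoff in 3 quarters is discounted by δ^3, so u(733) = δ^3·u(1067) and δ^3 = u(733)/u(1067).
With u(x) = √x: δ^3 = √733/√1067 = √(733/1067) = 0.82884.
Hence δ = (0.82884)^(1/3) = 0.93934.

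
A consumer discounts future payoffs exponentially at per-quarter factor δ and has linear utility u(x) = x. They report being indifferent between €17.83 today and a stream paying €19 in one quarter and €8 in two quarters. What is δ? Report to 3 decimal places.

δ ≈ 0.720

Present value of the stream is 19·δ + 8·δ². Indifference gives 19δ + 8δ² = 17.83.
Rearranged: 8δ² + 19δ − 17.83 = 0.
The positive root is δ = [−19 + √(19² + 4·8·17.83)] / (2·8) = (−19 + 30.521)/16 ≈ 0.720.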